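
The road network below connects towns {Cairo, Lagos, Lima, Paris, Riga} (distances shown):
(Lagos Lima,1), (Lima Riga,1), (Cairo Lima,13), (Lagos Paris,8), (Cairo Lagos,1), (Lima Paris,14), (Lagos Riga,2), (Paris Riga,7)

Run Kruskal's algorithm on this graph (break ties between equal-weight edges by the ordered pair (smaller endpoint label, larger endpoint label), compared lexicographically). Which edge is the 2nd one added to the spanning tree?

Kruskal: consider edges lightest-first.
Cairo Lagos (1): add — endpoints in different components.
Lagos Lima (1): add — endpoints in different components.
Lima Riga (1): add — endpoints in different components.
Lagos Riga (2): skip — Riga and Lagos already connected.
Paris Riga (7): add — endpoints in different components.
The 2nd edge added is Lagos Lima.

Lagos-Lima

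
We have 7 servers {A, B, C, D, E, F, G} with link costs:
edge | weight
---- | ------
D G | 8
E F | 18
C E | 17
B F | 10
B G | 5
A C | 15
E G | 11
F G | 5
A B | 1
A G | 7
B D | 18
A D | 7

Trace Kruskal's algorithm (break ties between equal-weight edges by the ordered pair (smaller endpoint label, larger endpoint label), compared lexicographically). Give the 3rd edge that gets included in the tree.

F-G

Kruskal's algorithm — process edges by increasing weight (ties by edge label):
A B (1): add — endpoints in different components.
B G (5): add — endpoints in different components.
F G (5): add — endpoints in different components.
A D (7): add — endpoints in different components.
A G (7): skip — A and G already connected.
D G (8): skip — D and G already connected.
B F (10): skip — B and F already connected.
E G (11): add — endpoints in different components.
A C (15): add — endpoints in different components.
The 3rd edge added is F G.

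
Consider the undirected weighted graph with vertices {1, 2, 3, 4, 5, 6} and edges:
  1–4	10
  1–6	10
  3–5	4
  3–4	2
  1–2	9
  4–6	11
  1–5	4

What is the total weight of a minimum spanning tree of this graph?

Sort edges by weight, then run Kruskal:
3–4 (2): add. Components now {1} {2} {3,4} {5} {6}
1–5 (4): add. Components now {1,5} {2} {3,4} {6}
3–5 (4): add. Components now {1,3,4,5} {2} {6}
1–2 (9): add. Components now {1,2,3,4,5} {6}
1–4 (10): skip — 1 and 4 already connected.
1–6 (10): add. Components now {1,2,3,4,5,6}
MST edges: 3–4, 1–5, 3–5, 1–2, 1–6; total weight 2+4+4+9+10 = 29.

29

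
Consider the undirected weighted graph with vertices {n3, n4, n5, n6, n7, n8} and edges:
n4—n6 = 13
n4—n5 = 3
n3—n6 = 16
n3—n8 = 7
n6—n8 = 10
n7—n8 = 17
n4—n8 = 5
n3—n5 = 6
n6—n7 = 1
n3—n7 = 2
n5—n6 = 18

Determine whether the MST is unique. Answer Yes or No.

Yes

Kruskal: consider edges lightest-first.
n6—n7 (1): add — endpoints in different components.
n3—n7 (2): add — endpoints in different components.
n4—n5 (3): add — endpoints in different components.
n4—n8 (5): add — endpoints in different components.
n3—n5 (6): add — endpoints in different components.
Every non-tree edge has weight strictly greater than the heaviest edge on the tree path between its endpoints, so the MST is unique.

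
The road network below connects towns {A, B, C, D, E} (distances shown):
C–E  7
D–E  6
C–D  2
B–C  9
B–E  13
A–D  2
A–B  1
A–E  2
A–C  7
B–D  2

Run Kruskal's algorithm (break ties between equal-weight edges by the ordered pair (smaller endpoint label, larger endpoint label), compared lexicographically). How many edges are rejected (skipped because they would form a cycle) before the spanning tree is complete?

Kruskal's algorithm — process edges by increasing weight (ties by edge label):
A–B (1): add. Components now {A,B} {C} {D} {E}
A–D (2): add. Components now {A,B,D} {C} {E}
A–E (2): add. Components now {A,B,D,E} {C}
B–D (2): skip — B and D already connected.
C–D (2): add. Components now {A,B,C,D,E}
Edges rejected before the tree was complete: 1.

1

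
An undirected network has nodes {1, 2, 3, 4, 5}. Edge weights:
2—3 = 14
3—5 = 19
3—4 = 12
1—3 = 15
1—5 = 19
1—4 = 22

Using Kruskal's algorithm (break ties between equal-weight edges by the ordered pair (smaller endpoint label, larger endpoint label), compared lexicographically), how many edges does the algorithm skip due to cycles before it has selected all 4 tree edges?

0

Kruskal's algorithm — process edges by increasing weight (ties by edge label):
3—4 (12): add — endpoints in different components.
2—3 (14): add — endpoints in different components.
1—3 (15): add — endpoints in different components.
1—5 (19): add — endpoints in different components.
Edges rejected before the tree was complete: 0.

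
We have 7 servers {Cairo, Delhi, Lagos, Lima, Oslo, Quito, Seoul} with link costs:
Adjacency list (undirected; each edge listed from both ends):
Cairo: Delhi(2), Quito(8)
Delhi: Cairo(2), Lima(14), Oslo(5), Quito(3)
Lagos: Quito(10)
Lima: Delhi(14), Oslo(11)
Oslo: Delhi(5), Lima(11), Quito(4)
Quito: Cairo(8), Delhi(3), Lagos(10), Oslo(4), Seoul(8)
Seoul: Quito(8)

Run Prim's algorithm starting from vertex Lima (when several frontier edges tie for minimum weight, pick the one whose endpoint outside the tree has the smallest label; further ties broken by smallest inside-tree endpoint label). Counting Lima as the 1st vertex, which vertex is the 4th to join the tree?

Delhi

Prim, starting at Lima.
Step 1: frontier [Lima–Oslo 11, Delhi–Lima 14] → take Lima–Oslo (11); add Oslo.
Step 2: frontier [Delhi–Lima 14, Oslo–Quito 4, Delhi–Oslo 5] → take Oslo–Quito (4); add Quito.
Step 3: frontier [Delhi–Lima 14, Delhi–Oslo 5, Delhi–Quito 3, Cairo–Quito 8, Quito–Seoul 8, Lagos–Quito 10] → take Delhi–Quito (3); add Delhi.
Step 4: frontier [Cairo–Delhi 2, Cairo–Quito 8, Quito–Seoul 8, Lagos–Quito 10] → take Cairo–Delhi (2); add Cairo.
Step 5: frontier [Quito–Seoul 8, Lagos–Quito 10] → take Quito–Seoul (8); add Seoul.
Step 6: frontier [Lagos–Quito 10] → take Lagos–Quito (10); add Lagos.
Vertex order: Lima, Oslo, Quito, Delhi, Cairo, Seoul, Lagos. The 4th vertex is Delhi.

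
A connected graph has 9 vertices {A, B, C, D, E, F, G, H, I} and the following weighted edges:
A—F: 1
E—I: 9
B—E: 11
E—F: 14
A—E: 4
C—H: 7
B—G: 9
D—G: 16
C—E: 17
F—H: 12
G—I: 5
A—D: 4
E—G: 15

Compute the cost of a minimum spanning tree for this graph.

51

Grow the tree from E using Prim:
Step 1: frontier [A—E 4, E—I 9, B—E 11, E—F 14, E—G 15, C—E 17] → take A—E (4); add A.
Step 2: frontier [A—F 1, A—D 4, E—I 9, B—E 11, E—F 14, E—G 15, C—E 17] → take A—F (1); add F.
Step 3: frontier [A—D 4, E—I 9, B—E 11, E—G 15, C—E 17, F—H 12] → take A—D (4); add D.
Step 4: frontier [D—G 16, E—I 9, B—E 11, E—G 15, C—E 17, F—H 12] → take E—I (9); add I.
Step 5: frontier [D—G 16, B—E 11, E—G 15, C—E 17, F—H 12, G—I 5] → take G—I (5); add G.
Step 6: frontier [B—E 11, C—E 17, F—H 12, B—G 9] → take B—G (9); add B.
Step 7: frontier [C—E 17, F—H 12] → take F—H (12); add H.
Step 8: frontier [C—E 17, C—H 7] → take C—H (7); add C.
MST edges: A—E, A—F, A—D, E—I, G—I, B—G, F—H, C—H; total weight 4+1+4+9+5+9+12+7 = 51.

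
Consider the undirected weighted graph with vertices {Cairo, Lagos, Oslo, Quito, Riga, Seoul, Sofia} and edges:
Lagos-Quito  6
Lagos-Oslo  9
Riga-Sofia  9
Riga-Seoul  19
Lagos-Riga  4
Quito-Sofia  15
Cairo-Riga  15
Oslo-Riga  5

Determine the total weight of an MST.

Prim, starting at Lagos.
Step 1: cheapest edge leaving the tree is Lagos-Riga (4); add Riga.
Step 2: cheapest edge leaving the tree is Oslo-Riga (5); add Oslo.
Step 3: cheapest edge leaving the tree is Lagos-Quito (6); add Quito.
Step 4: cheapest edge leaving the tree is Riga-Sofia (9); add Sofia.
Step 5: cheapest edge leaving the tree is Cairo-Riga (15); add Cairo.
Step 6: cheapest edge leaving the tree is Riga-Seoul (19); add Seoul.
MST edges: Lagos-Riga, Oslo-Riga, Lagos-Quito, Riga-Sofia, Cairo-Riga, Riga-Seoul; total weight 4+5+6+9+15+19 = 58.

58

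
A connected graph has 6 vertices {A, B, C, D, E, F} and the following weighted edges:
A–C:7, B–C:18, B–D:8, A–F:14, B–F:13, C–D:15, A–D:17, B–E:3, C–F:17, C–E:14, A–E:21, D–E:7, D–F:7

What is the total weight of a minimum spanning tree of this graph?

Kruskal: consider edges lightest-first.
B–E (3): add. Components now {A} {B,E} {C} {D} {F}
A–C (7): add. Components now {A,C} {B,E} {D} {F}
D–E (7): add. Components now {A,C} {B,D,E} {F}
D–F (7): add. Components now {A,C} {B,D,E,F}
B–D (8): skip — B and D already connected.
B–F (13): skip — B and F already connected.
A–F (14): add. Components now {A,B,C,D,E,F}
MST edges: B–E, A–C, D–E, D–F, A–F; total weight 3+7+7+7+14 = 38.

38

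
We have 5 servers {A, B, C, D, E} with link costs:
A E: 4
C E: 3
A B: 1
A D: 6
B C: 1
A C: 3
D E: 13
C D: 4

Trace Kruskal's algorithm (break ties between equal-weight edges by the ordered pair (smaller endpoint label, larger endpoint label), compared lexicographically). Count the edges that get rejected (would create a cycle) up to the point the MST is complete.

2

Sort edges by weight, then run Kruskal:
A B (1): add. Components now {A,B} {C} {D} {E}
B C (1): add. Components now {A,B,C} {D} {E}
A C (3): skip — A and C already connected.
C E (3): add. Components now {A,B,C,E} {D}
A E (4): skip — A and E already connected.
C D (4): add. Components now {A,B,C,D,E}
Edges rejected before the tree was complete: 2.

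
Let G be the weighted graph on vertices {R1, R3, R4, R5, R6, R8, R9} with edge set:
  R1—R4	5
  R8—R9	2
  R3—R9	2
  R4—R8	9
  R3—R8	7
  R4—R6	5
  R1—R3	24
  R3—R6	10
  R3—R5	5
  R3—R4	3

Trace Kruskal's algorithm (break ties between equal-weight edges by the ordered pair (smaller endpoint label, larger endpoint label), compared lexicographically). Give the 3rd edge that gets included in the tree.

Kruskal's algorithm — process edges by increasing weight (ties by edge label):
R3—R9 (2): add. Components now {R8} {R4} {R3,R9} {R6} {R5} {R1}
R8—R9 (2): add. Components now {R3,R8,R9} {R4} {R6} {R5} {R1}
R3—R4 (3): add. Components now {R3,R4,R8,R9} {R6} {R5} {R1}
R1—R4 (5): add. Components now {R1,R3,R4,R8,R9} {R6} {R5}
R3—R5 (5): add. Components now {R1,R3,R4,R5,R8,R9} {R6}
R4—R6 (5): add. Components now {R1,R3,R4,R5,R6,R8,R9}
The 3rd edge added is R3—R4.

R3-R4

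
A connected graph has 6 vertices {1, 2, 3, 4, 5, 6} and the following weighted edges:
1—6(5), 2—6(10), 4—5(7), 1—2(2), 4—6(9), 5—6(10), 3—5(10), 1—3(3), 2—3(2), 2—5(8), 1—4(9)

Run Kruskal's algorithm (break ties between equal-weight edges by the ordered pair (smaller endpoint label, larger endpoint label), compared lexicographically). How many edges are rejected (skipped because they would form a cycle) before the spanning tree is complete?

Kruskal's algorithm — process edges by increasing weight (ties by edge label):
1—2 (2): add. Components now {1,2} {3} {4} {5} {6}
2—3 (2): add. Components now {1,2,3} {4} {5} {6}
1—3 (3): skip — 1 and 3 already connected.
1—6 (5): add. Components now {1,2,3,6} {4} {5}
4—5 (7): add. Components now {1,2,3,6} {4,5}
2—5 (8): add. Components now {1,2,3,4,5,6}
Edges rejected before the tree was complete: 1.

1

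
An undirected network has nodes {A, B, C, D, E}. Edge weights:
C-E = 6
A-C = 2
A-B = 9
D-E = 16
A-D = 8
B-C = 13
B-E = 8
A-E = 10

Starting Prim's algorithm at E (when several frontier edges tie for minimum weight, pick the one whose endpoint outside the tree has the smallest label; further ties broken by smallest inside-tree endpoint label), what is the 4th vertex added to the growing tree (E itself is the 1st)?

Grow the tree from E using Prim:
Step 1: frontier [C-E 6, B-E 8, A-E 10, D-E 16] → take C-E (6); add C.
Step 2: frontier [A-C 2, B-C 13, B-E 8, A-E 10, D-E 16] → take A-C (2); add A.
Step 3: frontier [A-D 8, A-B 9, B-C 13, B-E 8, D-E 16] → take B-E (8); add B.
Step 4: frontier [A-D 8, D-E 16] → take A-D (8); add D.
Vertex order: E, C, A, B, D. The 4th vertex is B.

B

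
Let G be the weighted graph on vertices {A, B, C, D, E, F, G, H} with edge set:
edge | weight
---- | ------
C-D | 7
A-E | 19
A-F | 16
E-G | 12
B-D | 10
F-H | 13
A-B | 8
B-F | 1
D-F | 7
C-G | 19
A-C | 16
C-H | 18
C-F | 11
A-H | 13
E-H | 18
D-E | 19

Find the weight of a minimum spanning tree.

Sort edges by weight, then run Kruskal:
B-F (1): add — endpoints in different components.
C-D (7): add — endpoints in different components.
D-F (7): add — endpoints in different components.
A-B (8): add — endpoints in different components.
B-D (10): skip — B and D already connected.
C-F (11): skip — C and F already connected.
E-G (12): add — endpoints in different components.
A-H (13): add — endpoints in different components.
F-H (13): skip — F and H already connected.
A-C (16): skip — A and C already connected.
A-F (16): skip — A and F already connected.
C-H (18): skip — C and H already connected.
E-H (18): add — endpoints in different components.
MST edges: B-F, C-D, D-F, A-B, E-G, A-H, E-H; total weight 1+7+7+8+12+13+18 = 66.

66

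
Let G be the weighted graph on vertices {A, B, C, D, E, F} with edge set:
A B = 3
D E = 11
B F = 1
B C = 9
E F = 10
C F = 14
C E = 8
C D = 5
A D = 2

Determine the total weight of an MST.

19

Prim's algorithm from F:
Step 1: frontier [B F 1, E F 10, C F 14] → take B F (1); add B.
Step 2: frontier [A B 3, B C 9, E F 10, C F 14] → take A B (3); add A.
Step 3: frontier [A D 2, B C 9, E F 10, C F 14] → take A D (2); add D.
Step 4: frontier [B C 9, C D 5, D E 11, E F 10, C F 14] → take C D (5); add C.
Step 5: frontier [C E 8, D E 11, E F 10] → take C E (8); add E.
MST edges: B F, A B, A D, C D, C E; total weight 1+3+2+5+8 = 19.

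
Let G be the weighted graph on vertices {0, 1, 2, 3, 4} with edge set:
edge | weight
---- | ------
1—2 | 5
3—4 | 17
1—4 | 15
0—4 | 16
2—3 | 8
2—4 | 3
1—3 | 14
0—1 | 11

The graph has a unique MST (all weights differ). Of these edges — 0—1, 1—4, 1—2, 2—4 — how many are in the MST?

Kruskal's algorithm — process edges by increasing weight (ties by edge label):
2—4 (3): add. Components now {0} {1} {2,4} {3}
1—2 (5): add. Components now {0} {1,2,4} {3}
2—3 (8): add. Components now {0} {1,2,3,4}
0—1 (11): add. Components now {0,1,2,3,4}
MST edge set: {2—4, 1—2, 2—3, 0—1}.
Of the listed edges, {0—1, 1—2, 2—4} are in the MST → 3.

3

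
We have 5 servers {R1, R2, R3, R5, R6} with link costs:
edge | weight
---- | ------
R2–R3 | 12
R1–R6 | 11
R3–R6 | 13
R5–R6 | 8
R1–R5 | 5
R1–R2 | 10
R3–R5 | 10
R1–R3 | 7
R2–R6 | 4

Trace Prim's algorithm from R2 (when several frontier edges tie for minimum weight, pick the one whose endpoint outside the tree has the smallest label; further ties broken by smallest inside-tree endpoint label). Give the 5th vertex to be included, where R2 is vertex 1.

R3

Grow the tree from R2 using Prim:
Step 1: frontier [R2–R6 4, R1–R2 10, R2–R3 12] → take R2–R6 (4); add R6.
Step 2: frontier [R1–R2 10, R2–R3 12, R5–R6 8, R1–R6 11, R3–R6 13] → take R5–R6 (8); add R5.
Step 3: frontier [R1–R2 10, R2–R3 12, R1–R5 5, R3–R5 10, R1–R6 11, R3–R6 13] → take R1–R5 (5); add R1.
Step 4: frontier [R1–R3 7, R2–R3 12, R3–R5 10, R3–R6 13] → take R1–R3 (7); add R3.
Vertex order: R2, R6, R5, R1, R3. The 5th vertex is R3.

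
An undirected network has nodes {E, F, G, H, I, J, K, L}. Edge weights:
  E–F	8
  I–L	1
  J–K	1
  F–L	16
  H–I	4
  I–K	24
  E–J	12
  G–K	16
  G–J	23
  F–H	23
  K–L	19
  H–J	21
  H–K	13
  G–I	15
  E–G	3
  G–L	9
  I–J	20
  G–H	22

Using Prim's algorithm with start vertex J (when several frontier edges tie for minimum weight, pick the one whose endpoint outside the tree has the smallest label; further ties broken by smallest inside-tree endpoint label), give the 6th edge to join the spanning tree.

Grow the tree from J using Prim:
Step 1: cheapest edge leaving the tree is J–K (1); add K.
Step 2: cheapest edge leaving the tree is E–J (12); add E.
Step 3: cheapest edge leaving the tree is E–G (3); add G.
Step 4: cheapest edge leaving the tree is E–F (8); add F.
Step 5: cheapest edge leaving the tree is G–L (9); add L.
Step 6: cheapest edge leaving the tree is I–L (1); add I.
Step 7: cheapest edge leaving the tree is H–I (4); add H.
The 6th edge added is I–L.

I-L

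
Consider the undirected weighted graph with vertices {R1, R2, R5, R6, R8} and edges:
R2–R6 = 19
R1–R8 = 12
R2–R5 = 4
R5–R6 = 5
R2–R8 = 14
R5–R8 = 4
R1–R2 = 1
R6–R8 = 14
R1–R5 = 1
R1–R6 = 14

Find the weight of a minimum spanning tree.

11

Prim, starting at R6.
Step 1: frontier [R5–R6 5, R1–R6 14, R6–R8 14, R2–R6 19] → take R5–R6 (5); add R5.
Step 2: frontier [R1–R5 1, R2–R5 4, R5–R8 4, R1–R6 14, R6–R8 14, R2–R6 19] → take R1–R5 (1); add R1.
Step 3: frontier [R1–R2 1, R1–R8 12, R2–R5 4, R5–R8 4, R6–R8 14, R2–R6 19] → take R1–R2 (1); add R2.
Step 4: frontier [R1–R8 12, R2–R8 14, R5–R8 4, R6–R8 14] → take R5–R8 (4); add R8.
MST edges: R5–R6, R1–R5, R1–R2, R5–R8; total weight 5+1+1+4 = 11.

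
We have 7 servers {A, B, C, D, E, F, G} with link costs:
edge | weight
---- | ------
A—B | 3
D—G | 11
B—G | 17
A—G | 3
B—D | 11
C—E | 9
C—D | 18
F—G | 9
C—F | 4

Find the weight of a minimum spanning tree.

Kruskal: consider edges lightest-first.
A—B (3): add. Components now {A,B} {C} {D} {E} {F} {G}
A—G (3): add. Components now {A,B,G} {C} {D} {E} {F}
C—F (4): add. Components now {A,B,G} {C,F} {D} {E}
C—E (9): add. Components now {A,B,G} {C,E,F} {D}
F—G (9): add. Components now {A,B,C,E,F,G} {D}
B—D (11): add. Components now {A,B,C,D,E,F,G}
MST edges: A—B, A—G, C—F, C—E, F—G, B—D; total weight 3+3+4+9+9+11 = 39.

39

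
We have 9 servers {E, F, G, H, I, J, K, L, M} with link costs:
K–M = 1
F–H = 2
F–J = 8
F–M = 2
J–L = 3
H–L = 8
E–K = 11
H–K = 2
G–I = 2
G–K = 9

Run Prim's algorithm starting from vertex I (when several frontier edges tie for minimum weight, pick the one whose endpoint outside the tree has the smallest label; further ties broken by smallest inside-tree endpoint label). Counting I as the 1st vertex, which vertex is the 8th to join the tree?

L

Prim's algorithm from I:
Step 1: cheapest edge leaving the tree is G–I (2); add G.
Step 2: cheapest edge leaving the tree is G–K (9); add K.
Step 3: cheapest edge leaving the tree is K–M (1); add M.
Step 4: cheapest edge leaving the tree is F–M (2); add F.
Step 5: cheapest edge leaving the tree is F–H (2); add H.
Step 6: cheapest edge leaving the tree is F–J (8); add J.
Step 7: cheapest edge leaving the tree is J–L (3); add L.
Step 8: cheapest edge leaving the tree is E–K (11); add E.
Vertex order: I, G, K, M, F, H, J, L, E. The 8th vertex is L.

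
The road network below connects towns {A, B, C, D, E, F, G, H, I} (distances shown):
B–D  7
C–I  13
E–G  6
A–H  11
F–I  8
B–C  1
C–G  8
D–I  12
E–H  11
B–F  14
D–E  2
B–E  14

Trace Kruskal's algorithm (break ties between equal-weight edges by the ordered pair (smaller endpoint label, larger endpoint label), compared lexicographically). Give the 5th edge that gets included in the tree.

Sort edges by weight, then run Kruskal:
B–C (1): add — endpoints in different components.
D–E (2): add — endpoints in different components.
E–G (6): add — endpoints in different components.
B–D (7): add — endpoints in different components.
C–G (8): skip — C and G already connected.
F–I (8): add — endpoints in different components.
A–H (11): add — endpoints in different components.
E–H (11): add — endpoints in different components.
D–I (12): add — endpoints in different components.
The 5th edge added is F–I.

F-I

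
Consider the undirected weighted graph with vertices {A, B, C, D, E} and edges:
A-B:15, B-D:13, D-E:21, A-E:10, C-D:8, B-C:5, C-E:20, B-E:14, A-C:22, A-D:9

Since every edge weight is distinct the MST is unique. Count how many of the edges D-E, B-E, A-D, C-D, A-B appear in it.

Sort edges by weight, then run Kruskal:
B-C (5): add. Components now {A} {B,C} {D} {E}
C-D (8): add. Components now {A} {B,C,D} {E}
A-D (9): add. Components now {A,B,C,D} {E}
A-E (10): add. Components now {A,B,C,D,E}
MST edge set: {B-C, C-D, A-D, A-E}.
Of the listed edges, {A-D, C-D} are in the MST → 2.

2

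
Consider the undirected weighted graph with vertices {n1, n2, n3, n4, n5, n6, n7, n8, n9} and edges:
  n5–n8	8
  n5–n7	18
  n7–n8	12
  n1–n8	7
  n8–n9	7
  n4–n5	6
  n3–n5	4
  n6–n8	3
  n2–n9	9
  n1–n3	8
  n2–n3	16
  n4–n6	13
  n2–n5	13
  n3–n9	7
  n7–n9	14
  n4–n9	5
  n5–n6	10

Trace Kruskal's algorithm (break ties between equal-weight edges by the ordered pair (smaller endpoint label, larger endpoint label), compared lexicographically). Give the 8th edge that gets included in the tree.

Kruskal: consider edges lightest-first.
n6–n8 (3): add — endpoints in different components.
n3–n5 (4): add — endpoints in different components.
n4–n9 (5): add — endpoints in different components.
n4–n5 (6): add — endpoints in different components.
n1–n8 (7): add — endpoints in different components.
n3–n9 (7): skip — n9 and n3 already connected.
n8–n9 (7): add — endpoints in different components.
n1–n3 (8): skip — n1 and n3 already connected.
n5–n8 (8): skip — n5 and n8 already connected.
n2–n9 (9): add — endpoints in different components.
n5–n6 (10): skip — n5 and n6 already connected.
n7–n8 (12): add — endpoints in different components.
The 8th edge added is n7–n8.

n7-n8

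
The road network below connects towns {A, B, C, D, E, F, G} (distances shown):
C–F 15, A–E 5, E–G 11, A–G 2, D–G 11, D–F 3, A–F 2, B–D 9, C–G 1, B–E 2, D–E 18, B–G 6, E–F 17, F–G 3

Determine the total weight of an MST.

Grow the tree from F using Prim:
Step 1: frontier [A–F 2, D–F 3, F–G 3, C–F 15, E–F 17] → take A–F (2); add A.
Step 2: frontier [A–G 2, A–E 5, D–F 3, F–G 3, C–F 15, E–F 17] → take A–G (2); add G.
Step 3: frontier [A–E 5, D–F 3, C–F 15, E–F 17, C–G 1, B–G 6, D–G 11, E–G 11] → take C–G (1); add C.
Step 4: frontier [A–E 5, D–F 3, E–F 17, B–G 6, D–G 11, E–G 11] → take D–F (3); add D.
Step 5: frontier [A–E 5, B–D 9, D–E 18, E–F 17, B–G 6, E–G 11] → take A–E (5); add E.
Step 6: frontier [B–D 9, B–E 2, B–G 6] → take B–E (2); add B.
MST edges: A–F, A–G, C–G, D–F, A–E, B–E; total weight 2+2+1+3+5+2 = 15.

15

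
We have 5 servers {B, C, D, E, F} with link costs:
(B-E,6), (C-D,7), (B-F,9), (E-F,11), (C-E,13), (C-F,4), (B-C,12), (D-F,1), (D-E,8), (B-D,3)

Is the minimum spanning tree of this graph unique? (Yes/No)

Kruskal's algorithm — process edges by increasing weight (ties by edge label):
D-F (1): add — endpoints in different components.
B-D (3): add — endpoints in different components.
C-F (4): add — endpoints in different components.
B-E (6): add — endpoints in different components.
Every non-tree edge has weight strictly greater than the heaviest edge on the tree path between its endpoints, so the MST is unique.

Yes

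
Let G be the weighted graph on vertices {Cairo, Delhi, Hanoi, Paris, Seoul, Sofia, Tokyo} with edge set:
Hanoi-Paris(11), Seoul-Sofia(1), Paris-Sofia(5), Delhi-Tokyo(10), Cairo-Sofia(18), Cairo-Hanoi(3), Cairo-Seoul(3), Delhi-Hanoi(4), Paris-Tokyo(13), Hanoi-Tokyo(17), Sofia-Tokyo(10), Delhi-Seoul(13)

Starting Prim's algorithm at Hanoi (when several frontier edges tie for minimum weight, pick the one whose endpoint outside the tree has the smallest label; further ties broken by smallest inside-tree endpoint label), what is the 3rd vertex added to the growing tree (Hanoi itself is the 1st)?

Seoul

Prim's algorithm from Hanoi:
Step 1: cheapest edge leaving the tree is Cairo-Hanoi (3); add Cairo.
Step 2: cheapest edge leaving the tree is Cairo-Seoul (3); add Seoul.
Step 3: cheapest edge leaving the tree is Seoul-Sofia (1); add Sofia.
Step 4: cheapest edge leaving the tree is Delhi-Hanoi (4); add Delhi.
Step 5: cheapest edge leaving the tree is Paris-Sofia (5); add Paris.
Step 6: cheapest edge leaving the tree is Delhi-Tokyo (10); add Tokyo.
Vertex order: Hanoi, Cairo, Seoul, Sofia, Delhi, Paris, Tokyo. The 3rd vertex is Seoul.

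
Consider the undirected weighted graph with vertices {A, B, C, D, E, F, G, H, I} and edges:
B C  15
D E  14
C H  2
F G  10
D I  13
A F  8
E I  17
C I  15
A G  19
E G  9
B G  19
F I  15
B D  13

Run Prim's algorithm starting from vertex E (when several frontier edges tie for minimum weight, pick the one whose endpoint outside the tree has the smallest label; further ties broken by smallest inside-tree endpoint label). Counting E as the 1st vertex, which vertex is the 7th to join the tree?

Prim's algorithm from E:
Step 1: cheapest edge leaving the tree is E G (9); add G.
Step 2: cheapest edge leaving the tree is F G (10); add F.
Step 3: cheapest edge leaving the tree is A F (8); add A.
Step 4: cheapest edge leaving the tree is D E (14); add D.
Step 5: cheapest edge leaving the tree is B D (13); add B.
Step 6: cheapest edge leaving the tree is D I (13); add I.
Step 7: cheapest edge leaving the tree is B C (15); add C.
Step 8: cheapest edge leaving the tree is C H (2); add H.
Vertex order: E, G, F, A, D, B, I, C, H. The 7th vertex is I.

I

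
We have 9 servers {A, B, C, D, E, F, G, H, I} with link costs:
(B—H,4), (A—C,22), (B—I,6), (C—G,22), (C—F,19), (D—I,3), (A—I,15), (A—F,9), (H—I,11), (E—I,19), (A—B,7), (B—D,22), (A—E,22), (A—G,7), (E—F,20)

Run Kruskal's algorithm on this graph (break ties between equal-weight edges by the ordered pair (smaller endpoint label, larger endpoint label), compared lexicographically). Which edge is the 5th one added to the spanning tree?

A-G

Sort edges by weight, then run Kruskal:
D—I (3): add — endpoints in different components.
B—H (4): add — endpoints in different components.
B—I (6): add — endpoints in different components.
A—B (7): add — endpoints in different components.
A—G (7): add — endpoints in different components.
A—F (9): add — endpoints in different components.
H—I (11): skip — H and I already connected.
A—I (15): skip — A and I already connected.
C—F (19): add — endpoints in different components.
E—I (19): add — endpoints in different components.
The 5th edge added is A—G.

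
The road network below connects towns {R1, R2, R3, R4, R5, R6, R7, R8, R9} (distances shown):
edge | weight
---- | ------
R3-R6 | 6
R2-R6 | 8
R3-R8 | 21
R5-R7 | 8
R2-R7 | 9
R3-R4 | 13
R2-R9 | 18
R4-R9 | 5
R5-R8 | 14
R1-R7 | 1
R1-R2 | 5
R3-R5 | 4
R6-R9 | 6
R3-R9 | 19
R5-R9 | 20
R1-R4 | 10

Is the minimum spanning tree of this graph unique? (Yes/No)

Sort edges by weight, then run Kruskal:
R1-R7 (1): add — endpoints in different components.
R3-R5 (4): add — endpoints in different components.
R1-R2 (5): add — endpoints in different components.
R4-R9 (5): add — endpoints in different components.
R3-R6 (6): add — endpoints in different components.
R6-R9 (6): add — endpoints in different components.
R2-R6 (8): add — endpoints in different components.
R5-R7 (8): skip — R5 and R7 already connected.
R2-R7 (9): skip — R2 and R7 already connected.
R1-R4 (10): skip — R1 and R4 already connected.
R3-R4 (13): skip — R3 and R4 already connected.
R5-R8 (14): add — endpoints in different components.
Non-tree edge R5-R7 has weight 8, equal to the heaviest edge on its tree cycle — swapping gives another MST of the same weight. Not unique.

No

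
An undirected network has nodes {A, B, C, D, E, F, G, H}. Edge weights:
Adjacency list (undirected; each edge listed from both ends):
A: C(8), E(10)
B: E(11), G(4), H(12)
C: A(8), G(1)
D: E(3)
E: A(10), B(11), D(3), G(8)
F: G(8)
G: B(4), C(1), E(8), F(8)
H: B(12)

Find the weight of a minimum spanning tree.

44

Prim's algorithm from D:
Step 1: frontier [D–E 3] → take D–E (3); add E.
Step 2: frontier [E–G 8, A–E 10, B–E 11] → take E–G (8); add G.
Step 3: frontier [A–E 10, B–E 11, C–G 1, B–G 4, F–G 8] → take C–G (1); add C.
Step 4: frontier [A–C 8, A–E 10, B–E 11, B–G 4, F–G 8] → take B–G (4); add B.
Step 5: frontier [B–H 12, A–C 8, A–E 10, F–G 8] → take A–C (8); add A.
Step 6: frontier [B–H 12, F–G 8] → take F–G (8); add F.
Step 7: frontier [B–H 12] → take B–H (12); add H.
MST edges: D–E, E–G, C–G, B–G, A–C, F–G, B–H; total weight 3+8+1+4+8+8+12 = 44.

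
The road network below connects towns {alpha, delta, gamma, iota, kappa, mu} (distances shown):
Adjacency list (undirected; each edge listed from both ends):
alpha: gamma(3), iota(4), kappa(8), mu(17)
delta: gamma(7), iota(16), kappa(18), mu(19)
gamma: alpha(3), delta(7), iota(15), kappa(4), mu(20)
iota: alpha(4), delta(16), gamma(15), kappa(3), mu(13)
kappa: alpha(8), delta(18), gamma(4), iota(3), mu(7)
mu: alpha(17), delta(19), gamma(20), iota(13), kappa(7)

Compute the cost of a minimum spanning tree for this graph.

Kruskal: consider edges lightest-first.
alpha gamma (3): add. Components now {iota} {alpha,gamma} {mu} {kappa} {delta}
iota kappa (3): add. Components now {iota,kappa} {alpha,gamma} {mu} {delta}
alpha iota (4): add. Components now {alpha,gamma,iota,kappa} {mu} {delta}
gamma kappa (4): skip — gamma and kappa already connected.
delta gamma (7): add. Components now {alpha,delta,gamma,iota,kappa} {mu}
kappa mu (7): add. Components now {alpha,delta,gamma,iota,kappa,mu}
MST edges: alpha gamma, iota kappa, alpha iota, delta gamma, kappa mu; total weight 3+3+4+7+7 = 24.

24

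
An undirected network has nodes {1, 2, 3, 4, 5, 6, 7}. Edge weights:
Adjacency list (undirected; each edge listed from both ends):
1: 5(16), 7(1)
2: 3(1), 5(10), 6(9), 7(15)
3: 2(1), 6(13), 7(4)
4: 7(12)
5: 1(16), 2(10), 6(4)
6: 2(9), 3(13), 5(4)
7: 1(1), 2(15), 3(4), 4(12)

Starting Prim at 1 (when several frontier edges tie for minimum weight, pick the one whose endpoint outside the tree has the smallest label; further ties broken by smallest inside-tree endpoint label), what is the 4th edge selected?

2-6

Grow the tree from 1 using Prim:
Step 1: frontier [1 7 1, 1 5 16] → take 1 7 (1); add 7.
Step 2: frontier [1 5 16, 3 7 4, 4 7 12, 2 7 15] → take 3 7 (4); add 3.
Step 3: frontier [1 5 16, 2 3 1, 3 6 13, 4 7 12, 2 7 15] → take 2 3 (1); add 2.
Step 4: frontier [1 5 16, 2 6 9, 2 5 10, 3 6 13, 4 7 12] → take 2 6 (9); add 6.
Step 5: frontier [1 5 16, 2 5 10, 5 6 4, 4 7 12] → take 5 6 (4); add 5.
Step 6: frontier [4 7 12] → take 4 7 (12); add 4.
The 4th edge added is 2 6.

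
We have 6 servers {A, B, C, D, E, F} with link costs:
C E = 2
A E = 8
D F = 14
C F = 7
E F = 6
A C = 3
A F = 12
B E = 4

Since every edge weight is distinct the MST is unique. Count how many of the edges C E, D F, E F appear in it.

Sort edges by weight, then run Kruskal:
C E (2): add — endpoints in different components.
A C (3): add — endpoints in different components.
B E (4): add — endpoints in different components.
E F (6): add — endpoints in different components.
C F (7): skip — C and F already connected.
A E (8): skip — A and E already connected.
A F (12): skip — A and F already connected.
D F (14): add — endpoints in different components.
MST edge set: {C E, A C, B E, E F, D F}.
Of the listed edges, {C E, D F, E F} are in the MST → 3.

3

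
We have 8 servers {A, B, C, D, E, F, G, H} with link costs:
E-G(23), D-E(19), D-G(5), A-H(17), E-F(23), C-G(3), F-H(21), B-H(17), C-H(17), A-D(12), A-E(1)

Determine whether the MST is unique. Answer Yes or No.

Sort edges by weight, then run Kruskal:
A-E (1): add — endpoints in different components.
C-G (3): add — endpoints in different components.
D-G (5): add — endpoints in different components.
A-D (12): add — endpoints in different components.
A-H (17): add — endpoints in different components.
B-H (17): add — endpoints in different components.
C-H (17): skip — C and H already connected.
D-E (19): skip — D and E already connected.
F-H (21): add — endpoints in different components.
Non-tree edge C-H has weight 17, equal to the heaviest edge on its tree cycle — swapping gives another MST of the same weight. Not unique.

No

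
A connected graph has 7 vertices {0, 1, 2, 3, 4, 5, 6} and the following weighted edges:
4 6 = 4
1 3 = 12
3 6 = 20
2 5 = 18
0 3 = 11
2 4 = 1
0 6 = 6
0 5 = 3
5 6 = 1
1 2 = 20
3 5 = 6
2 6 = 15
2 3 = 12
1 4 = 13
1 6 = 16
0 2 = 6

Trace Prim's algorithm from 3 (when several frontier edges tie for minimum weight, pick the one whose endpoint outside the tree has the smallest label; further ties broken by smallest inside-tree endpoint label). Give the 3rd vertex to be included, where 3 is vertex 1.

Prim's algorithm from 3:
Step 1: cheapest edge leaving the tree is 3 5 (6); add 5.
Step 2: cheapest edge leaving the tree is 5 6 (1); add 6.
Step 3: cheapest edge leaving the tree is 0 5 (3); add 0.
Step 4: cheapest edge leaving the tree is 4 6 (4); add 4.
Step 5: cheapest edge leaving the tree is 2 4 (1); add 2.
Step 6: cheapest edge leaving the tree is 1 3 (12); add 1.
Vertex order: 3, 5, 6, 0, 4, 2, 1. The 3rd vertex is 6.

6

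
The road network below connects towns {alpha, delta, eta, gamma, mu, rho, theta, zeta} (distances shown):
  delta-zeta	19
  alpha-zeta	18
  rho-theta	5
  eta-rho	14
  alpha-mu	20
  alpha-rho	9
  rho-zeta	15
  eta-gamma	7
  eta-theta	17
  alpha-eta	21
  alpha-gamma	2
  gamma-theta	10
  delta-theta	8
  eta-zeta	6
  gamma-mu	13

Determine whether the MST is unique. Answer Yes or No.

Yes

Kruskal's algorithm — process edges by increasing weight (ties by edge label):
alpha-gamma (2): add — endpoints in different components.
rho-theta (5): add — endpoints in different components.
eta-zeta (6): add — endpoints in different components.
eta-gamma (7): add — endpoints in different components.
delta-theta (8): add — endpoints in different components.
alpha-rho (9): add — endpoints in different components.
gamma-theta (10): skip — theta and gamma already connected.
gamma-mu (13): add — endpoints in different components.
Every non-tree edge has weight strictly greater than the heaviest edge on the tree path between its endpoints, so the MST is unique.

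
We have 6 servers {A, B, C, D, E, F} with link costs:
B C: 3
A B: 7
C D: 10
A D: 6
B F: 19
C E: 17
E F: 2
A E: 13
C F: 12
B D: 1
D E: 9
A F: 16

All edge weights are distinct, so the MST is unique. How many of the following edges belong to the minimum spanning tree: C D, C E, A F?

Kruskal: consider edges lightest-first.
B D (1): add — endpoints in different components.
E F (2): add — endpoints in different components.
B C (3): add — endpoints in different components.
A D (6): add — endpoints in different components.
A B (7): skip — A and B already connected.
D E (9): add — endpoints in different components.
MST edge set: {B D, E F, B C, A D, D E}.
Of the listed edges, {} are in the MST → 0.

0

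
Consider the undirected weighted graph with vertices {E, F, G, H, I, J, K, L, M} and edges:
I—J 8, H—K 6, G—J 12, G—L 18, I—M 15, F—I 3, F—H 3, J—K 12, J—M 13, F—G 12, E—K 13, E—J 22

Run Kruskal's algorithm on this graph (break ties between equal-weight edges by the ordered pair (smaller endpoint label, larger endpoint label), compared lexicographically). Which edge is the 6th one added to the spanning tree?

E-K

Sort edges by weight, then run Kruskal:
F—H (3): add — endpoints in different components.
F—I (3): add — endpoints in different components.
H—K (6): add — endpoints in different components.
I—J (8): add — endpoints in different components.
F—G (12): add — endpoints in different components.
G—J (12): skip — G and J already connected.
J—K (12): skip — J and K already connected.
E—K (13): add — endpoints in different components.
J—M (13): add — endpoints in different components.
I—M (15): skip — I and M already connected.
G—L (18): add — endpoints in different components.
The 6th edge added is E—K.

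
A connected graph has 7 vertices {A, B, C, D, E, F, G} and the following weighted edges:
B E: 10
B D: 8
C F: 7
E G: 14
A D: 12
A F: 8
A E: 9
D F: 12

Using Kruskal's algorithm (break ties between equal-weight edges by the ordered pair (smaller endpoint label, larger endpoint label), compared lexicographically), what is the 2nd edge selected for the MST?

Kruskal: consider edges lightest-first.
C F (7): add. Components now {A} {B} {C,F} {D} {E} {G}
A F (8): add. Components now {A,C,F} {B} {D} {E} {G}
B D (8): add. Components now {A,C,F} {B,D} {E} {G}
A E (9): add. Components now {A,C,E,F} {B,D} {G}
B E (10): add. Components now {A,B,C,D,E,F} {G}
A D (12): skip — A and D already connected.
D F (12): skip — D and F already connected.
E G (14): add. Components now {A,B,C,D,E,F,G}
The 2nd edge added is A F.

A-F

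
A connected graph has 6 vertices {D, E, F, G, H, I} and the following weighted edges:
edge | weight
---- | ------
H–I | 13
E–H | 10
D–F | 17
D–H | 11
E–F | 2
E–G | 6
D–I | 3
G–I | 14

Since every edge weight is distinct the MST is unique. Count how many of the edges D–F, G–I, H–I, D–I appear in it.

1

Kruskal: consider edges lightest-first.
E–F (2): add — endpoints in different components.
D–I (3): add — endpoints in different components.
E–G (6): add — endpoints in different components.
E–H (10): add — endpoints in different components.
D–H (11): add — endpoints in different components.
MST edge set: {E–F, D–I, E–G, E–H, D–H}.
Of the listed edges, {D–I} are in the MST → 1.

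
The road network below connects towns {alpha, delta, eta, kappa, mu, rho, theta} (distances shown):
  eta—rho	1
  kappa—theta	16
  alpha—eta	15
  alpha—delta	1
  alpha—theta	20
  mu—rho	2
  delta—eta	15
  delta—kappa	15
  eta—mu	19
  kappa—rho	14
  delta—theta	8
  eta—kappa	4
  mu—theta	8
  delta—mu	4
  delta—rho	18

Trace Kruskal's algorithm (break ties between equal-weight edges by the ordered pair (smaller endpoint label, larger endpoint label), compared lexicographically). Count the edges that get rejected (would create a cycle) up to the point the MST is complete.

0

Kruskal's algorithm — process edges by increasing weight (ties by edge label):
alpha—delta (1): add. Components now {mu} {alpha,delta} {rho} {eta} {kappa} {theta}
eta—rho (1): add. Components now {mu} {alpha,delta} {eta,rho} {kappa} {theta}
mu—rho (2): add. Components now {eta,mu,rho} {alpha,delta} {kappa} {theta}
delta—mu (4): add. Components now {alpha,delta,eta,mu,rho} {kappa} {theta}
eta—kappa (4): add. Components now {alpha,delta,eta,kappa,mu,rho} {theta}
delta—theta (8): add. Components now {alpha,delta,eta,kappa,mu,rho,theta}
Edges rejected before the tree was complete: 0.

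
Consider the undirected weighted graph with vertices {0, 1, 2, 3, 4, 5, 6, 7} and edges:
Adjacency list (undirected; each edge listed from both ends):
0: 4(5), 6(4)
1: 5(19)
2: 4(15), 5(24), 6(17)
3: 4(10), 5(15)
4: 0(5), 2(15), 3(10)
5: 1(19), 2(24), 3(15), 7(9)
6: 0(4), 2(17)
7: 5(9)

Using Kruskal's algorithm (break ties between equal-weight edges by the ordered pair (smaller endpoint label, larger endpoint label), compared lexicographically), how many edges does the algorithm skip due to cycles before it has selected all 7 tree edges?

Kruskal's algorithm — process edges by increasing weight (ties by edge label):
0-6 (4): add — endpoints in different components.
0-4 (5): add — endpoints in different components.
5-7 (9): add — endpoints in different components.
3-4 (10): add — endpoints in different components.
2-4 (15): add — endpoints in different components.
3-5 (15): add — endpoints in different components.
2-6 (17): skip — 2 and 6 already connected.
1-5 (19): add — endpoints in different components.
Edges rejected before the tree was complete: 1.

1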